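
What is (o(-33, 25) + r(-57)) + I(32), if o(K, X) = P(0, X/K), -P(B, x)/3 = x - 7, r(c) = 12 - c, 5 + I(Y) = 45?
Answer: 1455/11 ≈ 132.27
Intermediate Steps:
I(Y) = 40 (I(Y) = -5 + 45 = 40)
P(B, x) = 21 - 3*x (P(B, x) = -3*(x - 7) = -3*(-7 + x) = 21 - 3*x)
o(K, X) = 21 - 3*X/K
(o(-33, 25) + r(-57)) + I(32) = ((21 - 3*25/(-33)) + (12 - 1*(-57))) + 40 = ((21 - 3*25*(-1/33)) + (12 + 57)) + 40 = ((21 + 25/11) + 69) + 40 = (256/11 + 69) + 40 = 1015/11 + 40 = 1455/11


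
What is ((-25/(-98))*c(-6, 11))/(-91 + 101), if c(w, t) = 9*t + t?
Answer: 275/98 ≈ 2.8061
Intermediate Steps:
c(w, t) = 10*t
((-25/(-98))*c(-6, 11))/(-91 + 101) = ((-25/(-98))*(10*11))/(-91 + 101) = (-25*(-1/98)*110)/10 = ((25/98)*110)*(1/10) = (1375/49)*(1/10) = 275/98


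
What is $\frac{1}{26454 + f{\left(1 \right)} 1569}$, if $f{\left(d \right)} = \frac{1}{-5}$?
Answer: $\frac{5}{130701} \approx 3.8255 \cdot 10^{-5}$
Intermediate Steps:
$f{\left(d \right)} = - \frac{1}{5}$
$\frac{1}{26454 + f{\left(1 \right)} 1569} = \frac{1}{26454 - \frac{1569}{5}} = \frac{1}{\frac{130701}{5}} = \frac{5}{130701}$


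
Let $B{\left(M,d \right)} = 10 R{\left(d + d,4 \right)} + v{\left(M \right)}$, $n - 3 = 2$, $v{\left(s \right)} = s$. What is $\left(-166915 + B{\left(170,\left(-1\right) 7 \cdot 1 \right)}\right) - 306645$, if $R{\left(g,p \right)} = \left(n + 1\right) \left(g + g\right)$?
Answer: $-475070$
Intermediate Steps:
$n = 5$ ($n = 3 + 2 = 5$)
$R{\left(g,p \right)} = 12 g$ ($R{\left(g,p \right)} = \left(5 + 1\right) \left(g + g\right) = 6 \cdot 2 g = 12 g$)
$B{\left(M,d \right)} = M + 240 d$ ($B{\left(M,d \right)} = 10 \cdot 12 \left(d + d\right) + M = 10 \cdot 12 \cdot 2 d + M = 10 \cdot 24 d + M = 240 d + M = M + 240 d$)
$\left(-166915 + B{\left(170,\left(-1\right) 7 \cdot 1 \right)}\right) - 306645 = \left(-166915 + \left(170 + 240 \left(-1\right) 7 \cdot 1\right)\right) - 306645 = \left(-166915 + \left(170 + 240 \left(\left(-7\right) 1\right)\right)\right) - 306645 = \left(-166915 + \left(170 + 240 \left(-7\right)\right)\right) - 306645 = \left(-166915 + \left(170 - 1680\right)\right) - 306645 = \left(-166915 - 1510\right) - 306645 = -168425 - 306645 = -475070$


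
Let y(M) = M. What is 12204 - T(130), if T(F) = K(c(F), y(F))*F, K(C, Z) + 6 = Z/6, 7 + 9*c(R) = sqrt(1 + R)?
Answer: 30502/3 ≈ 10167.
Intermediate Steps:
c(R) = -7/9 + sqrt(1 + R)/9
K(C, Z) = -6 + Z/6
T(F) = F*(-6 + F/6) (T(F) = (-6 + F/6)*F = F*(-6 + F/6))
12204 - T(130) = 12204 - 130*(-36 + 130)/6 = 12204 - 130*94/6 = 12204 - 1*6110/3 = 12204 - 6110/3 = 30502/3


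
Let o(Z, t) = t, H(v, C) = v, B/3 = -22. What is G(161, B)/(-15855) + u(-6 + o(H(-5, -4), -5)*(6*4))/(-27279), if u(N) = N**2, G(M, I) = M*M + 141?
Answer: -15280306/6865215 ≈ -2.2258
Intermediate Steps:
B = -66 (B = 3*(-22) = -66)
G(M, I) = 141 + M**2 (G(M, I) = M**2 + 141 = 141 + M**2)
G(161, B)/(-15855) + u(-6 + o(H(-5, -4), -5)*(6*4))/(-27279) = (141 + 161**2)/(-15855) + (-6 - 30*4)**2/(-27279) = (141 + 25921)*(-1/15855) + (-6 - 5*24)**2*(-1/27279) = 26062*(-1/15855) + (-6 - 120)**2*(-1/27279) = -26062/15855 + (-126)**2*(-1/27279) = -26062/15855 + 15876*(-1/27279) = -26062/15855 - 252/433 = -15280306/6865215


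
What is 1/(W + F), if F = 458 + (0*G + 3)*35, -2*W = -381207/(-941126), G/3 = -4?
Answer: 1882252/1059326669 ≈ 0.0017768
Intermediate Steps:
G = -12 (G = 3*(-4) = -12)
W = -381207/1882252 (W = -(-381207)/(2*(-941126)) = -(-381207)*(-1)/(2*941126) = -1/2*381207/941126 = -381207/1882252 ≈ -0.20253)
F = 563 (F = 458 + (0*(-12) + 3)*35 = 458 + (0 + 3)*35 = 458 + 3*35 = 458 + 105 = 563)
1/(W + F) = 1/(-381207/1882252 + 563) = 1/(1059326669/1882252) = 1882252/1059326669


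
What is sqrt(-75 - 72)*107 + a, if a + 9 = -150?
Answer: -159 + 749*I*sqrt(3) ≈ -159.0 + 1297.3*I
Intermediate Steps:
a = -159 (a = -9 - 150 = -159)
sqrt(-75 - 72)*107 + a = sqrt(-75 - 72)*107 - 159 = sqrt(-147)*107 - 159 = (7*I*sqrt(3))*107 - 159 = 749*I*sqrt(3) - 159 = -159 + 749*I*sqrt(3)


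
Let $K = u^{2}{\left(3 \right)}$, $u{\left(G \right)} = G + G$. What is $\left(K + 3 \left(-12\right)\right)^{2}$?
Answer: $0$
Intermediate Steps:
$u{\left(G \right)} = 2 G$
$K = 36$ ($K = \left(2 \cdot 3\right)^{2} = 6^{2} = 36$)
$\left(K + 3 \left(-12\right)\right)^{2} = \left(36 + 3 \left(-12\right)\right)^{2} = \left(36 - 36\right)^{2} = 0^{2} = 0$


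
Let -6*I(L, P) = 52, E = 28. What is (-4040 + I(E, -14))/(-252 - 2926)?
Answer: 6073/4767 ≈ 1.2740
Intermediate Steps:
I(L, P) = -26/3 (I(L, P) = -⅙*52 = -26/3)
(-4040 + I(E, -14))/(-252 - 2926) = (-4040 - 26/3)/(-252 - 2926) = -12146/3/(-3178) = -12146/3*(-1/3178) = 6073/4767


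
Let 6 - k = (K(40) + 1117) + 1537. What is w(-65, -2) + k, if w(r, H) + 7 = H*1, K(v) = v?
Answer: -2697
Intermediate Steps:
w(r, H) = -7 + H (w(r, H) = -7 + H*1 = -7 + H)
k = -2688 (k = 6 - ((40 + 1117) + 1537) = 6 - (1157 + 1537) = 6 - 1*2694 = 6 - 2694 = -2688)
w(-65, -2) + k = (-7 - 2) - 2688 = -9 - 2688 = -2697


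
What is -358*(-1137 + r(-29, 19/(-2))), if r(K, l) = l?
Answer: 410447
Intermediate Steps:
-358*(-1137 + r(-29, 19/(-2))) = -358*(-1137 + 19/(-2)) = -358*(-1137 + 19*(-½)) = -358*(-1137 - 19/2) = -358*(-2293/2) = 410447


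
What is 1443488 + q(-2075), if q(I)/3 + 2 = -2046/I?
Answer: 2995231288/2075 ≈ 1.4435e+6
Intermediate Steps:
q(I) = -6 - 6138/I (q(I) = -6 + 3*(-2046/I) = -6 - 6138/I)
1443488 + q(-2075) = 1443488 + (-6 - 6138/(-2075)) = 1443488 + (-6 - 6138*(-1/2075)) = 1443488 + (-6 + 6138/2075) = 1443488 - 6312/2075 = 2995231288/2075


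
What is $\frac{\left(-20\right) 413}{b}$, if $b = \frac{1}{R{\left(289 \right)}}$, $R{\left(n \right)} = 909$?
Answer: $-7508340$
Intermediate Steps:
$b = \frac{1}{909} \approx 0.0011001$
$\frac{\left(-20\right) 413}{b} = \left(-20\right) 413 \frac{1}{\frac{1}{909}} = \left(-8260\right) 909 = -7508340$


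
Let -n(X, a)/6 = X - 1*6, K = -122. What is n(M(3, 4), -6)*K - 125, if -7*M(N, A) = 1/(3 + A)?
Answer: -222065/49 ≈ -4531.9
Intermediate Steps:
M(N, A) = -1/(7*(3 + A))
n(X, a) = 36 - 6*X (n(X, a) = -6*(X - 1*6) = -6*(X - 6) = -6*(-6 + X) = 36 - 6*X)
n(M(3, 4), -6)*K - 125 = (36 - (-6)/(21 + 7*4))*(-122) - 125 = (36 - (-6)/(21 + 28))*(-122) - 125 = (36 - (-6)/49)*(-122) - 125 = (36 - 6*(-1/49))*(-122) - 125 = (36 + 6/49)*(-122) - 125 = (1770/49)*(-122) - 125 = -215940/49 - 125 = -222065/49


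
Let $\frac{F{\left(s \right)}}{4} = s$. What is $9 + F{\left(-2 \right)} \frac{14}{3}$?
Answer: $- \frac{85}{3} \approx -28.333$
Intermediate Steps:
$F{\left(s \right)} = 4 s$
$9 + F{\left(-2 \right)} \frac{14}{3} = 9 + 4 \left(-2\right) \frac{14}{3} = 9 - 8 \cdot 14 \cdot \frac{1}{3} = 9 - \frac{112}{3} = - \frac{85}{3}$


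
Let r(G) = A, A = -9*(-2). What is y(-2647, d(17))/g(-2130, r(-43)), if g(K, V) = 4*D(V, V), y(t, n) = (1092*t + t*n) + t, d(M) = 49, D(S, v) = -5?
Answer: 1511437/10 ≈ 1.5114e+5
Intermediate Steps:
A = 18
y(t, n) = 1093*t + n*t (y(t, n) = (1092*t + n*t) + t = 1093*t + n*t)
r(G) = 18
g(K, V) = -20 (g(K, V) = 4*(-5) = -20)
y(-2647, d(17))/g(-2130, r(-43)) = -2647*(1093 + 49)/(-20) = -2647*1142*(-1/20) = -3022874*(-1/20) = 1511437/10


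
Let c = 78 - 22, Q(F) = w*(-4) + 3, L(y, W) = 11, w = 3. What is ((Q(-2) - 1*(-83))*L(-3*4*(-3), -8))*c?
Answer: 45584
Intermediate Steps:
Q(F) = -9 (Q(F) = 3*(-4) + 3 = -12 + 3 = -9)
c = 56
((Q(-2) - 1*(-83))*L(-3*4*(-3), -8))*c = ((-9 - 1*(-83))*11)*56 = ((-9 + 83)*11)*56 = (74*11)*56 = 814*56 = 45584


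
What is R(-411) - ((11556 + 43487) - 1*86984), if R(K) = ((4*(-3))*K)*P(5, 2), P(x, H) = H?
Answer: 41805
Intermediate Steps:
R(K) = -24*K (R(K) = ((4*(-3))*K)*2 = -12*K*2 = -24*K)
R(-411) - ((11556 + 43487) - 1*86984) = -24*(-411) - ((11556 + 43487) - 1*86984) = 9864 - (55043 - 86984) = 9864 - 1*(-31941) = 9864 + 31941 = 41805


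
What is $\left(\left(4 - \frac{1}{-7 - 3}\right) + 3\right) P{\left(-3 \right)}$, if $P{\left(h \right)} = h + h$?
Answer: $- \frac{213}{5} \approx -42.6$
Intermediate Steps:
$P{\left(h \right)} = 2 h$
$\left(\left(4 - \frac{1}{-7 - 3}\right) + 3\right) P{\left(-3 \right)} = \left(\left(4 - \frac{1}{-7 - 3}\right) + 3\right) 2 \left(-3\right) = \left(\left(4 - \frac{1}{-10}\right) + 3\right) \left(-6\right) = \left(\left(4 - - \frac{1}{10}\right) + 3\right) \left(-6\right) = \left(\left(4 + \frac{1}{10}\right) + 3\right) \left(-6\right) = \left(\frac{41}{10} + 3\right) \left(-6\right) = \frac{71}{10} \left(-6\right) = - \frac{213}{5}$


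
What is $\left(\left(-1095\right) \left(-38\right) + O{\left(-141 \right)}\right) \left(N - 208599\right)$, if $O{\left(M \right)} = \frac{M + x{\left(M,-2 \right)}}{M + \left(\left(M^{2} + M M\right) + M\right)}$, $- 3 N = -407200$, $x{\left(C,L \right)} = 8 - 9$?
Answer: $- \frac{3820244561179}{1260} \approx -3.0319 \cdot 10^{9}$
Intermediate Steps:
$x{\left(C,L \right)} = -1$ ($x{\left(C,L \right)} = 8 - 9 = -1$)
$N = \frac{407200}{3}$ ($N = \left(- \frac{1}{3}\right) \left(-407200\right) = \frac{407200}{3} \approx 1.3573 \cdot 10^{5}$)
$O{\left(M \right)} = \frac{-1 + M}{2 M + 2 M^{2}}$ ($O{\left(M \right)} = \frac{M - 1}{M + \left(\left(M^{2} + M M\right) + M\right)} = \frac{-1 + M}{M + \left(\left(M^{2} + M^{2}\right) + M\right)} = \frac{-1 + M}{M + \left(2 M^{2} + M\right)} = \frac{-1 + M}{M + \left(M + 2 M^{2}\right)} = \frac{-1 + M}{2 M + 2 M^{2}}$)
$\left(\left(-1095\right) \left(-38\right) + O{\left(-141 \right)}\right) \left(N - 208599\right) = \left(\left(-1095\right) \left(-38\right) + \frac{-1 - 141}{2 \left(-141\right) \left(1 - 141\right)}\right) \left(\frac{407200}{3} - 208599\right) = \left(41610 + \frac{1}{2} \left(- \frac{1}{141}\right) \frac{1}{-140} \left(-142\right)\right) \left(- \frac{218597}{3}\right) = \left(41610 + \frac{1}{2} \left(- \frac{1}{141}\right) \left(- \frac{1}{140}\right) \left(-142\right)\right) \left(- \frac{218597}{3}\right) = \left(41610 - \frac{71}{19740}\right) \left(- \frac{218597}{3}\right) = \frac{821381329}{19740} \left(- \frac{218597}{3}\right) = - \frac{3820244561179}{1260}$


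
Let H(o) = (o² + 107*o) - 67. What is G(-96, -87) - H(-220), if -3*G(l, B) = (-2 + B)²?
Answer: -82300/3 ≈ -27433.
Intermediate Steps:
G(l, B) = -(-2 + B)²/3
H(o) = -67 + o² + 107*o
G(-96, -87) - H(-220) = -(-2 - 87)²/3 - (-67 + (-220)² + 107*(-220)) = -⅓*(-89)² - (-67 + 48400 - 23540) = -⅓*7921 - 1*24793 = -7921/3 - 24793 = -82300/3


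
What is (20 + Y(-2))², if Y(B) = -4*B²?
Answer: 16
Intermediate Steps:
(20 + Y(-2))² = (20 - 4*(-2)²)² = (20 - 4*4)² = (20 - 16)² = 4² = 16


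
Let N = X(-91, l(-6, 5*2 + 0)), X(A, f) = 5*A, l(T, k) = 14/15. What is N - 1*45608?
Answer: -46063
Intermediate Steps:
l(T, k) = 14/15 (l(T, k) = 14*(1/15) = 14/15)
N = -455 (N = 5*(-91) = -455)
N - 1*45608 = -455 - 1*45608 = -455 - 45608 = -46063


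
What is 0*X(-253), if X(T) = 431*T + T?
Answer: 0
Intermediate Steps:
X(T) = 432*T
0*X(-253) = 0*(432*(-253)) = 0*(-109296) = 0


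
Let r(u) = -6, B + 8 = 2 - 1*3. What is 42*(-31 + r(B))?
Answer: -1554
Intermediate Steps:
B = -9 (B = -8 + (2 - 1*3) = -8 + (2 - 3) = -8 - 1 = -9)
42*(-31 + r(B)) = 42*(-31 - 6) = 42*(-37) = -1554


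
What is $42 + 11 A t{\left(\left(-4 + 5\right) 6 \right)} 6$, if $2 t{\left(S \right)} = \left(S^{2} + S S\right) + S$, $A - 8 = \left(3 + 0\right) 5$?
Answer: $59244$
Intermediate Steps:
$A = 23$ ($A = 8 + \left(3 + 0\right) 5 = 8 + 3 \cdot 5 = 8 + 15 = 23$)
$t{\left(S \right)} = S^{2} + \frac{S}{2}$ ($t{\left(S \right)} = \frac{\left(S^{2} + S S\right) + S}{2} = \frac{\left(S^{2} + S^{2}\right) + S}{2} = \frac{2 S^{2} + S}{2} = \frac{S + 2 S^{2}}{2} = S^{2} + \frac{S}{2}$)
$42 + 11 A t{\left(\left(-4 + 5\right) 6 \right)} 6 = 42 + 11 \cdot 23 \left(-4 + 5\right) 6 \left(\frac{1}{2} + \left(-4 + 5\right) 6\right) 6 = 42 + 11 \cdot 23 \cdot 1 \cdot 6 \left(\frac{1}{2} + 1 \cdot 6\right) 6 = 42 + 11 \cdot 23 \cdot 6 \left(\frac{1}{2} + 6\right) 6 = 42 + 11 \cdot 23 \cdot 6 \cdot \frac{13}{2} \cdot 6 = 42 + 11 \cdot 23 \cdot 39 \cdot 6 = 42 + 11 \cdot 897 \cdot 6 = 42 + 11 \cdot 5382 = 42 + 59202 = 59244$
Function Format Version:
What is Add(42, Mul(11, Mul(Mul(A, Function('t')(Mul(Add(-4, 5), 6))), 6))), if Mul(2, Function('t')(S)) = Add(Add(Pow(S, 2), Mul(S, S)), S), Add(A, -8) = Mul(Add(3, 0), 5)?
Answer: 59244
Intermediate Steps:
A = 23 (A = Add(8, Mul(Add(3, 0), 5)) = Add(8, Mul(3, 5)) = Add(8, 15) = 23)
Function('t')(S) = Add(Pow(S, 2), Mul(Rational(1, 2), S)) (Function('t')(S) = Mul(Rational(1, 2), Add(Add(Pow(S, 2), Mul(S, S)), S)) = Mul(Rational(1, 2), Add(Add(Pow(S, 2), Pow(S, 2)), S)) = Mul(Rational(1, 2), Add(Mul(2, Pow(S, 2)), S)) = Mul(Rational(1, 2), Add(S, Mul(2, Pow(S, 2)))) = Add(Pow(S, 2), Mul(Rational(1, 2), S)))
Add(42, Mul(11, Mul(Mul(A, Function('t')(Mul(Add(-4, 5), 6))), 6))) = Add(42, Mul(11, Mul(Mul(23, Mul(Mul(Add(-4, 5), 6), Add(Rational(1, 2), Mul(Add(-4, 5), 6)))), 6))) = Add(42, Mul(11, Mul(Mul(23, Mul(Mul(1, 6), Add(Rational(1, 2), Mul(1, 6)))), 6))) = Add(42, Mul(11, Mul(Mul(23, Mul(6, Add(Rational(1, 2), 6))), 6))) = Add(42, Mul(11, Mul(Mul(23, Mul(6, Rational(13, 2))), 6))) = Add(42, Mul(11, Mul(Mul(23, 39), 6))) = Add(42, Mul(11, Mul(897, 6))) = Add(42, Mul(11, 5382)) = Add(42, 59202) = 59244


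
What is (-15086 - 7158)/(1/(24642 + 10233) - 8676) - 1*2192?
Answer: -662469734308/302575499 ≈ -2189.4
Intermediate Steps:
(-15086 - 7158)/(1/(24642 + 10233) - 8676) - 1*2192 = -22244/(1/34875 - 8676) - 2192 = -22244/(-302575499/34875) - 2192 = -22244*(-34875/302575499) - 2192 = 775759500/302575499 - 2192 = -662469734308/302575499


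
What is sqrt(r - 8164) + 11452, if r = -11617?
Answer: 11452 + I*sqrt(19781) ≈ 11452.0 + 140.65*I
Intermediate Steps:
sqrt(r - 8164) + 11452 = sqrt(-11617 - 8164) + 11452 = sqrt(-19781) + 11452 = I*sqrt(19781) + 11452 = 11452 + I*sqrt(19781)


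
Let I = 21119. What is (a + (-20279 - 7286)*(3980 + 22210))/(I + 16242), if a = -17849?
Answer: -721945199/37361 ≈ -19324.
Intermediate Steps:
(a + (-20279 - 7286)*(3980 + 22210))/(I + 16242) = (-17849 + (-20279 - 7286)*(3980 + 22210))/(21119 + 16242) = (-17849 - 27565*26190)/37361 = (-17849 - 721927350)*(1/37361) = -721945199*1/37361 = -721945199/37361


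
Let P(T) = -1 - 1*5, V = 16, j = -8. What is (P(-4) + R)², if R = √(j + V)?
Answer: 44 - 24*√2 ≈ 10.059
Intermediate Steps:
P(T) = -6 (P(T) = -1 - 5 = -6)
R = 2*√2 (R = √(-8 + 16) = √8 = 2*√2 ≈ 2.8284)
(P(-4) + R)² = (-6 + 2*√2)²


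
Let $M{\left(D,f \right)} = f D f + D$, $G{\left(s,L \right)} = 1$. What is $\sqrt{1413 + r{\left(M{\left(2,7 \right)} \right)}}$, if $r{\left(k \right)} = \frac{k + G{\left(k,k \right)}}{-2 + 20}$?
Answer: $\frac{\sqrt{51070}}{6} \approx 37.664$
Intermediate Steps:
$M{\left(D,f \right)} = D + D f^{2}$ ($M{\left(D,f \right)} = D f f + D = D f^{2} + D = D + D f^{2}$)
$r{\left(k \right)} = \frac{1}{18} + \frac{k}{18}$ ($r{\left(k \right)} = \frac{k + 1}{-2 + 20} = \frac{1 + k}{18} = \left(1 + k\right) \frac{1}{18} = \frac{1}{18} + \frac{k}{18}$)
$\sqrt{1413 + r{\left(M{\left(2,7 \right)} \right)}} = \sqrt{1413 + \left(\frac{1}{18} + \frac{2 \left(1 + 7^{2}\right)}{18}\right)} = \sqrt{1413 + \left(\frac{1}{18} + \frac{2 \left(1 + 49\right)}{18}\right)} = \sqrt{1413 + \left(\frac{1}{18} + \frac{2 \cdot 50}{18}\right)} = \sqrt{1413 + \left(\frac{1}{18} + \frac{1}{18} \cdot 100\right)} = \sqrt{1413 + \left(\frac{1}{18} + \frac{50}{9}\right)} = \sqrt{1413 + \frac{101}{18}} = \sqrt{\frac{25535}{18}} = \frac{\sqrt{51070}}{6}$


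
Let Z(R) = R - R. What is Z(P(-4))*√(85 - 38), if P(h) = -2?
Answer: 0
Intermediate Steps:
Z(R) = 0
Z(P(-4))*√(85 - 38) = 0*√(85 - 38) = 0*√47 = 0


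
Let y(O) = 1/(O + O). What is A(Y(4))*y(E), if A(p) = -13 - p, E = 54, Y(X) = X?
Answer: -17/108 ≈ -0.15741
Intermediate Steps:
y(O) = 1/(2*O)
A(Y(4))*y(E) = (-13 - 1*4)*((1/2)/54) = (-13 - 4)*((1/2)*(1/54)) = -17*1/108 = -17/108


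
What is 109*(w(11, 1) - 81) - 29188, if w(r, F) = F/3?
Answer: -113942/3 ≈ -37981.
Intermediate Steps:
w(r, F) = F/3 (w(r, F) = F*(⅓) = F/3)
109*(w(11, 1) - 81) - 29188 = 109*((⅓)*1 - 81) - 29188 = 109*(⅓ - 81) - 29188 = 109*(-242/3) - 29188 = -26378/3 - 29188 = -113942/3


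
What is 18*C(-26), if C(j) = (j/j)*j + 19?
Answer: -126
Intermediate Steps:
C(j) = 19 + j (C(j) = 1*j + 19 = j + 19 = 19 + j)
18*C(-26) = 18*(19 - 26) = 18*(-7) = -126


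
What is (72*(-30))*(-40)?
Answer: 86400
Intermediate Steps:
(72*(-30))*(-40) = -2160*(-40) = 86400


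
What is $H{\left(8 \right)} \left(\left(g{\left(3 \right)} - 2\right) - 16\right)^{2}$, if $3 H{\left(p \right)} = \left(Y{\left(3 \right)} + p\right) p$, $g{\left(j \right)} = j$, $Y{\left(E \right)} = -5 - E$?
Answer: $0$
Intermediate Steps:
$H{\left(p \right)} = \frac{p \left(-8 + p\right)}{3}$ ($H{\left(p \right)} = \frac{\left(\left(-5 - 3\right) + p\right) p}{3} = \frac{\left(-8 + p\right) p}{3} = \frac{p \left(-8 + p\right)}{3}$)
$H{\left(8 \right)} \left(\left(g{\left(3 \right)} - 2\right) - 16\right)^{2} = \frac{1}{3} \cdot 8 \left(-8 + 8\right) \left(\left(3 - 2\right) - 16\right)^{2} = \frac{1}{3} \cdot 8 \cdot 0 \left(1 - 16\right)^{2} = 0 \left(-15\right)^{2} = 0 \cdot 225 = 0$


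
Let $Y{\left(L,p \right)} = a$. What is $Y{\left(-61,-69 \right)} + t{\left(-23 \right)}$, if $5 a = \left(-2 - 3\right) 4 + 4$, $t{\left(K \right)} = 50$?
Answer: $\frac{234}{5} \approx 46.8$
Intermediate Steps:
$a = - \frac{16}{5}$ ($a = \frac{\left(-2 - 3\right) 4 + 4}{5} = \frac{\left(-5\right) 4 + 4}{5} = \frac{-20 + 4}{5} = \frac{1}{5} \left(-16\right) = - \frac{16}{5} \approx -3.2$)
$Y{\left(L,p \right)} = - \frac{16}{5}$
$Y{\left(-61,-69 \right)} + t{\left(-23 \right)} = - \frac{16}{5} + 50 = \frac{234}{5}$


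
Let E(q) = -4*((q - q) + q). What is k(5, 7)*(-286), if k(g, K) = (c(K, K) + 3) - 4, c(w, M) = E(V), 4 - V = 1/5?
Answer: 23166/5 ≈ 4633.2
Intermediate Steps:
V = 19/5 (V = 4 - 1/5 = 4 - 1*⅕ = 4 - ⅕ = 19/5 ≈ 3.8000)
E(q) = -4*q (E(q) = -4*(0 + q) = -4*q)
c(w, M) = -76/5 (c(w, M) = -4*19/5 = -76/5)
k(g, K) = -81/5 (k(g, K) = (-76/5 + 3) - 4 = -61/5 - 4 = -81/5)
k(5, 7)*(-286) = -81/5*(-286) = 23166/5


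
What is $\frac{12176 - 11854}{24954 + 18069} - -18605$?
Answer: $\frac{800443237}{43023} \approx 18605.0$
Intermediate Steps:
$\frac{12176 - 11854}{24954 + 18069} - -18605 = \frac{322}{43023} + \left(-4398 + 23003\right) = 322 \cdot \frac{1}{43023} + 18605 = \frac{322}{43023} + 18605 = \frac{800443237}{43023}$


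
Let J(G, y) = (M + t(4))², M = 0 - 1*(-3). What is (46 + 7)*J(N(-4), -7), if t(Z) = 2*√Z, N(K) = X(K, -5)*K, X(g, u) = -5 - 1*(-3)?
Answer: 2597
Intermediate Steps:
X(g, u) = -2 (X(g, u) = -5 + 3 = -2)
N(K) = -2*K
M = 3 (M = 0 + 3 = 3)
J(G, y) = 49 (J(G, y) = (3 + 2*√4)² = (3 + 2*2)² = (3 + 4)² = 7² = 49)
(46 + 7)*J(N(-4), -7) = (46 + 7)*49 = 53*49 = 2597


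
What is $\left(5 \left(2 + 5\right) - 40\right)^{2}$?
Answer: $25$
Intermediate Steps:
$\left(5 \left(2 + 5\right) - 40\right)^{2} = \left(5 \cdot 7 - 40\right)^{2} = \left(35 - 40\right)^{2} = \left(-5\right)^{2} = 25$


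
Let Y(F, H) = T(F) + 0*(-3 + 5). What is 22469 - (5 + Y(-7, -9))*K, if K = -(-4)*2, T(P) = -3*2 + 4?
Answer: 22445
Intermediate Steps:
T(P) = -2 (T(P) = -6 + 4 = -2)
K = 8 (K = -4*(-2) = 8)
Y(F, H) = -2 (Y(F, H) = -2 + 0*(-3 + 5) = -2 + 0*2 = -2 + 0 = -2)
22469 - (5 + Y(-7, -9))*K = 22469 - (5 - 2)*8 = 22469 - 3*8 = 22469 - 1*24 = 22469 - 24 = 22445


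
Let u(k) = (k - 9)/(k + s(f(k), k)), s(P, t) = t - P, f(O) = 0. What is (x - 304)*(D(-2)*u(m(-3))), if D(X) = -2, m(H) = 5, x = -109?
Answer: -1652/5 ≈ -330.40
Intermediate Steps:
u(k) = (-9 + k)/(2*k) (u(k) = (k - 9)/(k + (k - 1*0)) = (-9 + k)/(k + (k + 0)) = (-9 + k)/(k + k) = (-9 + k)/((2*k)) = (-9 + k)*(1/(2*k)) = (-9 + k)/(2*k))
(x - 304)*(D(-2)*u(m(-3))) = (-109 - 304)*(-(-9 + 5)/5) = -(-826)*(½)*(⅕)*(-4) = -(-826)*(-2)/5 = -413*⅘ = -1652/5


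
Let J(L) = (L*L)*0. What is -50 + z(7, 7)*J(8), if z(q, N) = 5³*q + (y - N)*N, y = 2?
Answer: -50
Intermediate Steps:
J(L) = 0 (J(L) = L²*0 = 0)
z(q, N) = 125*q + N*(2 - N) (z(q, N) = 5³*q + (2 - N)*N = 125*q + N*(2 - N))
-50 + z(7, 7)*J(8) = -50 + (-1*7² + 2*7 + 125*7)*0 = -50 + (-1*49 + 14 + 875)*0 = -50 + (-49 + 14 + 875)*0 = -50 + 840*0 = -50 + 0 = -50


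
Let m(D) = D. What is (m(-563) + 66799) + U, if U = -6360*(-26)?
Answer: 231596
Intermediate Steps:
U = 165360 (U = -1272*(-130) = 165360)
(m(-563) + 66799) + U = (-563 + 66799) + 165360 = 66236 + 165360 = 231596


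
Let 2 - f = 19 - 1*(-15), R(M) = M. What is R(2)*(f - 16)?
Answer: -96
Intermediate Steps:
f = -32 (f = 2 - (19 - 1*(-15)) = 2 - (19 + 15) = 2 - 1*34 = 2 - 34 = -32)
R(2)*(f - 16) = 2*(-32 - 16) = 2*(-48) = -96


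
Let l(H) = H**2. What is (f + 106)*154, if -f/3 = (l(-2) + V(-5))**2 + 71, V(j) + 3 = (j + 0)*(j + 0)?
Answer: -328790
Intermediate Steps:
V(j) = -3 + j**2 (V(j) = -3 + (j + 0)*(j + 0) = -3 + j*j = -3 + j**2)
f = -2241 (f = -3*(((-2)**2 + (-3 + (-5)**2))**2 + 71) = -3*((4 + (-3 + 25))**2 + 71) = -3*((4 + 22)**2 + 71) = -3*(26**2 + 71) = -3*(676 + 71) = -3*747 = -2241)
(f + 106)*154 = (-2241 + 106)*154 = -2135*154 = -328790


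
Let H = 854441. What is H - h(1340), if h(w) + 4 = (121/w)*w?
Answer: 854324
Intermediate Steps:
h(w) = 117 (h(w) = -4 + (121/w)*w = -4 + 121 = 117)
H - h(1340) = 854441 - 1*117 = 854441 - 117 = 854324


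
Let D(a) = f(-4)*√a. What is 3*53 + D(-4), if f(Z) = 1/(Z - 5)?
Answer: 159 - 2*I/9 ≈ 159.0 - 0.22222*I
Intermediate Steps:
f(Z) = 1/(-5 + Z)
D(a) = -√a/9 (D(a) = √a/(-5 - 4) = √a/(-9) = -√a/9)
3*53 + D(-4) = 3*53 - 2*I/9 = 159 - 2*I/9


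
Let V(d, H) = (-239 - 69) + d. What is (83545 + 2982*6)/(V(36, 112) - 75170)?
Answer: -101437/75442 ≈ -1.3446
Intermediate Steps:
V(d, H) = -308 + d
(83545 + 2982*6)/(V(36, 112) - 75170) = (83545 + 2982*6)/((-308 + 36) - 75170) = (83545 + 17892)/(-272 - 75170) = 101437/(-75442) = 101437*(-1/75442) = -101437/75442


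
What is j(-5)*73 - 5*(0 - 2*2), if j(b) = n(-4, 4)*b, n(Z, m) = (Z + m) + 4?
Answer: -1440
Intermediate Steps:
n(Z, m) = 4 + Z + m
j(b) = 4*b (j(b) = (4 - 4 + 4)*b = 4*b)
j(-5)*73 - 5*(0 - 2*2) = (4*(-5))*73 - 5*(0 - 2*2) = -20*73 - 5*(0 - 4) = -1460 - 5*(-4) = -1460 + 20 = -1440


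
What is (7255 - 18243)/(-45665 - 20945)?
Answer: 5494/33305 ≈ 0.16496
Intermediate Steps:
(7255 - 18243)/(-45665 - 20945) = -10988/(-66610) = -10988*(-1/66610) = 5494/33305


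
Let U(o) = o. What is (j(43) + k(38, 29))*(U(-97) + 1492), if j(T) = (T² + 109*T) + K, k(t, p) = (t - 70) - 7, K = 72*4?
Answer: 9465075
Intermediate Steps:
K = 288
k(t, p) = -77 + t (k(t, p) = (-70 + t) - 7 = -77 + t)
j(T) = 288 + T² + 109*T (j(T) = (T² + 109*T) + 288 = 288 + T² + 109*T)
(j(43) + k(38, 29))*(U(-97) + 1492) = ((288 + 43² + 109*43) + (-77 + 38))*(-97 + 1492) = ((288 + 1849 + 4687) - 39)*1395 = (6824 - 39)*1395 = 6785*1395 = 9465075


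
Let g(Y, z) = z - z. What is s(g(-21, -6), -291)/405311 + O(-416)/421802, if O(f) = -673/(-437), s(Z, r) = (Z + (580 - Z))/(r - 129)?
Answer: 382763617/1568909009102694 ≈ 2.4397e-7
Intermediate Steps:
g(Y, z) = 0
s(Z, r) = 580/(-129 + r)
O(f) = 673/437 (O(f) = -673*(-1/437) = 673/437)
s(g(-21, -6), -291)/405311 + O(-416)/421802 = (580/(-129 - 291))/405311 + (673/437)/421802 = (580/(-420))*(1/405311) + (673/437)*(1/421802) = (580*(-1/420))*(1/405311) + 673/184327474 = -29/21*1/405311 + 673/184327474 = -29/8511531 + 673/184327474 = 382763617/1568909009102694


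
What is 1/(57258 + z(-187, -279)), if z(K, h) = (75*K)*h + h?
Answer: 1/3969954 ≈ 2.5189e-7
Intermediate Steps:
z(K, h) = h + 75*K*h (z(K, h) = 75*K*h + h = h + 75*K*h)
1/(57258 + z(-187, -279)) = 1/(57258 - 279*(1 + 75*(-187))) = 1/(57258 - 279*(1 - 14025)) = 1/(57258 - 279*(-14024)) = 1/(57258 + 3912696) = 1/3969954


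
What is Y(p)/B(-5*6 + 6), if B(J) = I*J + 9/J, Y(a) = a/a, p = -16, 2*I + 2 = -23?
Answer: 8/2397 ≈ 0.0033375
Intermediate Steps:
I = -25/2 (I = -1 + (1/2)*(-23) = -1 - 23/2 = -25/2 ≈ -12.500)
Y(a) = 1
B(J) = 9/J - 25*J/2 (B(J) = -25*J/2 + 9/J = 9/J - 25*J/2)
Y(p)/B(-5*6 + 6) = 1/(9/(-5*6 + 6) - 25*(-5*6 + 6)/2) = 1/(9/(-30 + 6) - 25*(-30 + 6)/2) = 1/(9/(-24) - 25/2*(-24)) = 1/(9*(-1/24) + 300) = 1/(-3/8 + 300) = 1/(2397/8) = 1*(8/2397) = 8/2397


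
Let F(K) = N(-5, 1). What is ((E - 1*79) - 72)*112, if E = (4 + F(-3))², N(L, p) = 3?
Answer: -11424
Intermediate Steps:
F(K) = 3
E = 49 (E = (4 + 3)² = 7² = 49)
((E - 1*79) - 72)*112 = ((49 - 1*79) - 72)*112 = ((49 - 79) - 72)*112 = (-30 - 72)*112 = -102*112 = -11424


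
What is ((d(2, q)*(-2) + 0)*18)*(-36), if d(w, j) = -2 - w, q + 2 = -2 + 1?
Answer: -5184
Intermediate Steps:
q = -3 (q = -2 + (-2 + 1) = -2 - 1 = -3)
((d(2, q)*(-2) + 0)*18)*(-36) = (((-2 - 1*2)*(-2) + 0)*18)*(-36) = (((-2 - 2)*(-2) + 0)*18)*(-36) = ((-4*(-2) + 0)*18)*(-36) = ((8 + 0)*18)*(-36) = (8*18)*(-36) = 144*(-36) = -5184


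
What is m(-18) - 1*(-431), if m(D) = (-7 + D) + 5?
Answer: 411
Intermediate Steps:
m(D) = -2 + D
m(-18) - 1*(-431) = (-2 - 18) - 1*(-431) = -20 + 431 = 411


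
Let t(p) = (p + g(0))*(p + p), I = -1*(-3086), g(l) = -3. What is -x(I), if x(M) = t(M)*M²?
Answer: -181213807545296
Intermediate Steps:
I = 3086
t(p) = 2*p*(-3 + p) (t(p) = (p - 3)*(p + p) = (-3 + p)*(2*p) = 2*p*(-3 + p))
x(M) = 2*M³*(-3 + M) (x(M) = (2*M*(-3 + M))*M² = 2*M³*(-3 + M))
-x(I) = -2*3086³*(-3 + 3086) = -2*29389200056*3083 = -1*181213807545296 = -181213807545296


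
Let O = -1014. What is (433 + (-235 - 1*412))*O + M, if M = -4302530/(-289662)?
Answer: 31429898941/144831 ≈ 2.1701e+5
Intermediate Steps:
M = 2151265/144831 (M = -4302530*(-1/289662) = 2151265/144831 ≈ 14.854)
(433 + (-235 - 1*412))*O + M = (433 + (-235 - 1*412))*(-1014) + 2151265/144831 = (433 + (-235 - 412))*(-1014) + 2151265/144831 = (433 - 647)*(-1014) + 2151265/144831 = -214*(-1014) + 2151265/144831 = 216996 + 2151265/144831 = 31429898941/144831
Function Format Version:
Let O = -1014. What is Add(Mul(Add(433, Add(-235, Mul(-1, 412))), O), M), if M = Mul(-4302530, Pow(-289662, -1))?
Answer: Rational(31429898941, 144831) ≈ 2.1701e+5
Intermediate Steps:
M = Rational(2151265, 144831) (M = Mul(-4302530, Rational(-1, 289662)) = Rational(2151265, 144831) ≈ 14.854)
Add(Mul(Add(433, Add(-235, Mul(-1, 412))), O), M) = Add(Mul(Add(433, Add(-235, Mul(-1, 412))), -1014), Rational(2151265, 144831)) = Add(Mul(Add(433, Add(-235, -412)), -1014), Rational(2151265, 144831)) = Add(Mul(Add(433, -647), -1014), Rational(2151265, 144831)) = Add(Mul(-214, -1014), Rational(2151265, 144831)) = Add(216996, Rational(2151265, 144831)) = Rational(31429898941, 144831)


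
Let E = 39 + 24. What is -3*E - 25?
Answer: -214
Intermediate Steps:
E = 63
-3*E - 25 = -3*63 - 25 = -189 - 25 = -214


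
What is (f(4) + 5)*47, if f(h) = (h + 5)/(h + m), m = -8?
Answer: 517/4 ≈ 129.25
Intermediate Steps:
f(h) = (5 + h)/(-8 + h) (f(h) = (h + 5)/(h - 8) = (5 + h)/(-8 + h))
(f(4) + 5)*47 = ((5 + 4)/(-8 + 4) + 5)*47 = (9/(-4) + 5)*47 = (-¼*9 + 5)*47 = (-9/4 + 5)*47 = (11/4)*47 = 517/4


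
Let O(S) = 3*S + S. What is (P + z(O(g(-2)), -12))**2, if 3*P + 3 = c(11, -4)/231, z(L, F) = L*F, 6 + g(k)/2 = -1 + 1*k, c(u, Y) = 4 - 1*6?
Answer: 357672175249/480249 ≈ 7.4476e+5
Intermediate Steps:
c(u, Y) = -2 (c(u, Y) = 4 - 6 = -2)
g(k) = -14 + 2*k (g(k) = -12 + 2*(-1 + 1*k) = -12 + 2*(-1 + k) = -12 + (-2 + 2*k) = -14 + 2*k)
O(S) = 4*S
z(L, F) = F*L
P = -695/693 (P = -1 + (-2/231)/3 = -1 + (-2*1/231)/3 = -1 + (1/3)*(-2/231) = -1 - 2/693 = -695/693 ≈ -1.0029)
(P + z(O(g(-2)), -12))**2 = (-695/693 - 48*(-14 + 2*(-2)))**2 = (-695/693 - 48*(-14 - 4))**2 = (-695/693 - 48*(-18))**2 = (-695/693 - 12*(-72))**2 = (-695/693 + 864)**2 = (598057/693)**2 = 357672175249/480249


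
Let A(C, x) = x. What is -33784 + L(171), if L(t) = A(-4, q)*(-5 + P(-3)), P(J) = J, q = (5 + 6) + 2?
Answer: -33888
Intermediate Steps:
q = 13 (q = 11 + 2 = 13)
L(t) = -104 (L(t) = 13*(-5 - 3) = 13*(-8) = -104)
-33784 + L(171) = -33784 - 104 = -33888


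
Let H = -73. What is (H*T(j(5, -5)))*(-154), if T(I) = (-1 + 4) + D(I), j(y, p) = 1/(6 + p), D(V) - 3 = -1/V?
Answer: 56210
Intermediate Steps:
D(V) = 3 - 1/V
T(I) = 6 - 1/I (T(I) = (-1 + 4) + (3 - 1/I) = 3 + (3 - 1/I) = 6 - 1/I)
(H*T(j(5, -5)))*(-154) = -73*(6 - 1/(1/(6 - 5)))*(-154) = -73*(6 - 1/(1/1))*(-154) = -73*(6 - 1/1)*(-154) = -73*(6 - 1*1)*(-154) = -73*(6 - 1)*(-154) = -73*5*(-154) = -365*(-154) = 56210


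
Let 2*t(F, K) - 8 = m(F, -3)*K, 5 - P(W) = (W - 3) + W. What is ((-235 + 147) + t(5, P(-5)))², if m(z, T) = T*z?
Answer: 47961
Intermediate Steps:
P(W) = 8 - 2*W (P(W) = 5 - ((W - 3) + W) = 5 - ((-3 + W) + W) = 5 - (-3 + 2*W) = 5 + (3 - 2*W) = 8 - 2*W)
t(F, K) = 4 - 3*F*K/2 (t(F, K) = 4 + ((-3*F)*K)/2 = 4 + (-3*F*K)/2 = 4 - 3*F*K/2)
((-235 + 147) + t(5, P(-5)))² = ((-235 + 147) + (4 - 3/2*5*(8 - 2*(-5))))² = (-88 + (4 - 3/2*5*(8 + 10)))² = (-88 + (4 - 3/2*5*18))² = (-88 + (4 - 135))² = (-88 - 131)² = (-219)² = 47961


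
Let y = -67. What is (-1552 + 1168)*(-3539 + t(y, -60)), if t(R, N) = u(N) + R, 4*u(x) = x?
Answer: 1390464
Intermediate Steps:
u(x) = x/4
t(R, N) = R + N/4 (t(R, N) = N/4 + R = R + N/4)
(-1552 + 1168)*(-3539 + t(y, -60)) = (-1552 + 1168)*(-3539 + (-67 + (¼)*(-60))) = -384*(-3539 + (-67 - 15)) = -384*(-3539 - 82) = -384*(-3621) = 1390464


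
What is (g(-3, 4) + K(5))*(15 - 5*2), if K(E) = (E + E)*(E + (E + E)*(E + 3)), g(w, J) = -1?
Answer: 4245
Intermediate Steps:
K(E) = 2*E*(E + 2*E*(3 + E)) (K(E) = (2*E)*(E + (2*E)*(3 + E)) = (2*E)*(E + 2*E*(3 + E)) = 2*E*(E + 2*E*(3 + E)))
(g(-3, 4) + K(5))*(15 - 5*2) = (-1 + 5²*(14 + 4*5))*(15 - 5*2) = (-1 + 25*(14 + 20))*(15 - 1*10) = (-1 + 25*34)*(15 - 10) = (-1 + 850)*5 = 849*5 = 4245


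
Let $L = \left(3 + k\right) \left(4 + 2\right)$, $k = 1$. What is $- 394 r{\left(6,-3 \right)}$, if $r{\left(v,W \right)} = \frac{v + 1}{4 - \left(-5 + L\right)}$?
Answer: $\frac{2758}{15} \approx 183.87$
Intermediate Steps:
$L = 24$ ($L = \left(3 + 1\right) \left(4 + 2\right) = 4 \cdot 6 = 24$)
$r{\left(v,W \right)} = - \frac{1}{15} - \frac{v}{15}$ ($r{\left(v,W \right)} = \frac{v + 1}{4 + \left(5 - 24\right)} = \frac{1 + v}{4 + \left(5 - 24\right)} = \frac{1 + v}{4 - 19} = \frac{1 + v}{-15} = \left(1 + v\right) \left(- \frac{1}{15}\right) = - \frac{1}{15} - \frac{v}{15}$)
$- 394 r{\left(6,-3 \right)} = - 394 \left(- \frac{1}{15} - \frac{2}{5}\right) = \left(-394\right) \left(- \frac{7}{15}\right) = \frac{2758}{15}$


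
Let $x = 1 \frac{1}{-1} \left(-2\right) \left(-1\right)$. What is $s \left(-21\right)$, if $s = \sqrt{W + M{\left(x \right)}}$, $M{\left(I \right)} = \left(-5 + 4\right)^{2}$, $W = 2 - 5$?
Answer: $- 21 i \sqrt{2} \approx - 29.698 i$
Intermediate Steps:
$x = -2$ ($x = 1 \left(-1\right) \left(-2\right) \left(-1\right) = \left(-1\right) \left(-2\right) \left(-1\right) = 2 \left(-1\right) = -2$)
$W = -3$ ($W = 2 - 5 = -3$)
$M{\left(I \right)} = 1$ ($M{\left(I \right)} = \left(-1\right)^{2} = 1$)
$s = i \sqrt{2}$ ($s = \sqrt{-3 + 1} = \sqrt{-2} = i \sqrt{2} \approx 1.4142 i$)
$s \left(-21\right) = i \sqrt{2} \left(-21\right) = - 21 i \sqrt{2}$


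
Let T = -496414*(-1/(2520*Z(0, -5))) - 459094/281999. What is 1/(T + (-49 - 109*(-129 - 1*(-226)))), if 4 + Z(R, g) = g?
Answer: -3197868660/34042961158273 ≈ -9.3936e-5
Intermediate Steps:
Z(R, g) = -4 + g
T = -75200251753/3197868660 (T = -496414*(-1/(2520*(-4 - 5))) - 459094/281999 = -496414/((-2520*(-9))) - 459094*1/281999 = -496414/22680 - 459094/281999 = -496414*1/22680 - 459094/281999 = -248207/11340 - 459094/281999 = -75200251753/3197868660 ≈ -23.516)
1/(T + (-49 - 109*(-129 - 1*(-226)))) = 1/(-75200251753/3197868660 + (-49 - 109*(-129 - 1*(-226)))) = 1/(-75200251753/3197868660 + (-49 - 109*(-129 + 226))) = 1/(-75200251753/3197868660 + (-49 - 109*97)) = 1/(-75200251753/3197868660 + (-49 - 10573)) = 1/(-75200251753/3197868660 - 10622) = 1/(-34042961158273/3197868660) = -3197868660/34042961158273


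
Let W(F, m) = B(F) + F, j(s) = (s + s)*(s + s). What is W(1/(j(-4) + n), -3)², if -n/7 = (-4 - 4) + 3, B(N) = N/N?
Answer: 10000/9801 ≈ 1.0203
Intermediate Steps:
B(N) = 1
n = 35 (n = -7*((-4 - 4) + 3) = -7*(-8 + 3) = -7*(-5) = 35)
j(s) = 4*s² (j(s) = (2*s)*(2*s) = 4*s²)
W(F, m) = 1 + F
W(1/(j(-4) + n), -3)² = (1 + 1/(4*(-4)² + 35))² = (1 + 1/(4*16 + 35))² = (1 + 1/(64 + 35))² = (1 + 1/99)² = (100/99)² = 10000/9801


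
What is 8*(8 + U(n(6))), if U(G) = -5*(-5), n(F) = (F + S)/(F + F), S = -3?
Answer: 264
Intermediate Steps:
n(F) = (-3 + F)/(2*F) (n(F) = (F - 3)/(F + F) = (-3 + F)/((2*F)) = (-3 + F)*(1/(2*F)) = (-3 + F)/(2*F))
U(G) = 25
8*(8 + U(n(6))) = 8*(8 + 25) = 8*33 = 264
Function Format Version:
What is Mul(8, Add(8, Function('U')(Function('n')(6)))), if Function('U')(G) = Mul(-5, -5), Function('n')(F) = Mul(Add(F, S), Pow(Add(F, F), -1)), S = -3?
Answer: 264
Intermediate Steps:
Function('n')(F) = Mul(Rational(1, 2), Pow(F, -1), Add(-3, F)) (Function('n')(F) = Mul(Add(F, -3), Pow(Add(F, F), -1)) = Mul(Add(-3, F), Pow(Mul(2, F), -1)) = Mul(Add(-3, F), Mul(Rational(1, 2), Pow(F, -1))) = Mul(Rational(1, 2), Pow(F, -1), Add(-3, F)))
Function('U')(G) = 25
Mul(8, Add(8, Function('U')(Function('n')(6)))) = Mul(8, Add(8, 25)) = Mul(8, 33) = 264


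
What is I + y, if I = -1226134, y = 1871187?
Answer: 645053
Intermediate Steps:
I + y = -1226134 + 1871187 = 645053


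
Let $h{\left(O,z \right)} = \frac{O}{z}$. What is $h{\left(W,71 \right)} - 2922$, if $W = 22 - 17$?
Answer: $- \frac{207457}{71} \approx -2921.9$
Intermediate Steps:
$W = 5$ ($W = 22 - 17 = 5$)
$h{\left(W,71 \right)} - 2922 = \frac{5}{71} - 2922 = - \frac{207457}{71}$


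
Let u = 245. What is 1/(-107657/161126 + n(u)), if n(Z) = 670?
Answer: 161126/107846763 ≈ 0.0014940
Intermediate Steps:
1/(-107657/161126 + n(u)) = 1/(-107657/161126 + 670) = 1/(107846763/161126) = 161126/107846763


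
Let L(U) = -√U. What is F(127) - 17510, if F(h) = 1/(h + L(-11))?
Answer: -282611273/16140 + I*√11/16140 ≈ -17510.0 + 0.00020549*I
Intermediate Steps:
F(h) = 1/(h - I*√11) (F(h) = 1/(h - √(-11)) = 1/(h - I*√11))
F(127) - 17510 = 1/(127 - I*√11) - 17510 = -17510 + 1/(127 - I*√11)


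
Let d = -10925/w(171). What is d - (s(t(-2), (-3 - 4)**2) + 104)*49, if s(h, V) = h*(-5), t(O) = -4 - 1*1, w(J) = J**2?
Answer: -9728594/1539 ≈ -6321.4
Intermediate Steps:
t(O) = -5 (t(O) = -4 - 1 = -5)
d = -575/1539 (d = -10925/(171**2) = -10925/29241 = -10925*1/29241 = -575/1539 ≈ -0.37362)
s(h, V) = -5*h
d - (s(t(-2), (-3 - 4)**2) + 104)*49 = -575/1539 - (-5*(-5) + 104)*49 = -575/1539 - (25 + 104)*49 = -575/1539 - 129*49 = -575/1539 - 1*6321 = -575/1539 - 6321 = -9728594/1539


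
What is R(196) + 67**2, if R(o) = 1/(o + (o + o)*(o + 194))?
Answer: 687158165/153076 ≈ 4489.0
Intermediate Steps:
R(o) = 1/(o + 2*o*(194 + o)) (R(o) = 1/(o + (2*o)*(194 + o)) = 1/(o + 2*o*(194 + o)))
R(196) + 67**2 = 1/(196*(389 + 2*196)) + 67**2 = 1/(196*(389 + 392)) + 4489 = (1/196)/781 + 4489 = (1/196)*(1/781) + 4489 = 1/153076 + 4489 = 687158165/153076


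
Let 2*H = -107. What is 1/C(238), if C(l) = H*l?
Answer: -1/12733 ≈ -7.8536e-5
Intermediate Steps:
H = -107/2 (H = (½)*(-107) = -107/2 ≈ -53.500)
C(l) = -107*l/2
1/C(238) = 1/(-107/2*238) = 1/(-12733) = -1/12733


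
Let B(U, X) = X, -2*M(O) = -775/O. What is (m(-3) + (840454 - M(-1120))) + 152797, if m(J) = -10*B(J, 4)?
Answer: 444958683/448 ≈ 9.9321e+5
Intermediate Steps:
M(O) = 775/(2*O) (M(O) = -(-775)/(2*O) = 775/(2*O))
m(J) = -40 (m(J) = -10*4 = -40)
(m(-3) + (840454 - M(-1120))) + 152797 = (-40 + (840454 - 775/(2*(-1120)))) + 152797 = (-40 + (840454 - 775*(-1)/(2*1120))) + 152797 = (-40 + (840454 - 1*(-155/448))) + 152797 = (-40 + (840454 + 155/448)) + 152797 = (-40 + 376523547/448) + 152797 = 376505627/448 + 152797 = 444958683/448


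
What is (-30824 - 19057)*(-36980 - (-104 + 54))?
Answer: 1842105330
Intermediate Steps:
(-30824 - 19057)*(-36980 - (-104 + 54)) = -49881*(-36980 - 1*(-50)) = -49881*(-36980 + 50) = -49881*(-36930) = 1842105330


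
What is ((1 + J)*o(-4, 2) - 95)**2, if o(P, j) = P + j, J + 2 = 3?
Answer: 9801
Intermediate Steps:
J = 1 (J = -2 + 3 = 1)
((1 + J)*o(-4, 2) - 95)**2 = ((1 + 1)*(-4 + 2) - 95)**2 = (2*(-2) - 95)**2 = (-4 - 95)**2 = (-99)**2 = 9801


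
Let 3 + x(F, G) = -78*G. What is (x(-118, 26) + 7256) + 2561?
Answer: 7786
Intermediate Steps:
x(F, G) = -3 - 78*G
(x(-118, 26) + 7256) + 2561 = ((-3 - 78*26) + 7256) + 2561 = ((-3 - 2028) + 7256) + 2561 = (-2031 + 7256) + 2561 = 5225 + 2561 = 7786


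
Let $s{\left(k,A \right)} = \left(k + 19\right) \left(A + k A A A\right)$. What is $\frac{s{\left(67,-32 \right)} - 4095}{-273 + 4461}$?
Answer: $- \frac{188816063}{4188} \approx -45085.0$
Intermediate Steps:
$s{\left(k,A \right)} = \left(19 + k\right) \left(A + k A^{3}\right)$ ($s{\left(k,A \right)} = \left(19 + k\right) \left(A + A k A A\right) = \left(19 + k\right) \left(A + k A^{2} A\right) = \left(19 + k\right) \left(A + k A^{3}\right)$)
$\frac{s{\left(67,-32 \right)} - 4095}{-273 + 4461} = \frac{- 32 \left(19 + 67 + \left(-32\right)^{2} \cdot 67^{2} + 19 \cdot 67 \left(-32\right)^{2}\right) - 4095}{-273 + 4461} = \frac{- 32 \left(19 + 67 + 1024 \cdot 4489 + 19 \cdot 67 \cdot 1024\right) - 4095}{4188} = \left(- 32 \left(19 + 67 + 4596736 + 1303552\right) - 4095\right) \frac{1}{4188} = \left(\left(-32\right) 5900374 - 4095\right) \frac{1}{4188} = \left(-188811968 - 4095\right) \frac{1}{4188} = \left(-188816063\right) \frac{1}{4188} = - \frac{188816063}{4188}$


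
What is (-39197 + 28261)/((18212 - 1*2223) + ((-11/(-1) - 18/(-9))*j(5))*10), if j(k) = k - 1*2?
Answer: -10936/16379 ≈ -0.66768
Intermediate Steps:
j(k) = -2 + k (j(k) = k - 2 = -2 + k)
(-39197 + 28261)/((18212 - 1*2223) + ((-11/(-1) - 18/(-9))*j(5))*10) = (-39197 + 28261)/((18212 - 1*2223) + ((-11/(-1) - 18/(-9))*(-2 + 5))*10) = -10936/((18212 - 2223) + ((-11*(-1) - 18*(-1/9))*3)*10) = -10936/(15989 + ((11 + 2)*3)*10) = -10936/(15989 + (13*3)*10) = -10936/(15989 + 39*10) = -10936/(15989 + 390) = -10936/16379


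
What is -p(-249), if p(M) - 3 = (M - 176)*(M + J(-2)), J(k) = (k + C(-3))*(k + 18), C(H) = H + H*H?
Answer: -78628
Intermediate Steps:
C(H) = H + H**2
J(k) = (6 + k)*(18 + k) (J(k) = (k - 3*(1 - 3))*(k + 18) = (k - 3*(-2))*(18 + k) = (k + 6)*(18 + k) = (6 + k)*(18 + k))
p(M) = 3 + (-176 + M)*(64 + M) (p(M) = 3 + (M - 176)*(M + (108 + (-2)**2 + 24*(-2))) = 3 + (-176 + M)*(M + (108 + 4 - 48)) = 3 + (-176 + M)*(M + 64) = 3 + (-176 + M)*(64 + M))
-p(-249) = -(-11261 + (-249)**2 - 112*(-249)) = -(-11261 + 62001 + 27888) = -1*78628 = -78628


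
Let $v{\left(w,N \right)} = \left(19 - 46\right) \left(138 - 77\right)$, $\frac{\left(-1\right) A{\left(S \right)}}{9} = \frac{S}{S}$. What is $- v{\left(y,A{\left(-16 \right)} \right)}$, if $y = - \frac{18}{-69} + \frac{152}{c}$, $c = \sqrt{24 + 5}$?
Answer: $1647$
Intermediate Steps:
$c = \sqrt{29} \approx 5.3852$
$A{\left(S \right)} = -9$ ($A{\left(S \right)} = - 9 \frac{S}{S} = \left(-9\right) 1 = -9$)
$y = \frac{6}{23} + \frac{152 \sqrt{29}}{29}$ ($y = - \frac{18}{-69} + \frac{152}{\sqrt{29}} = \left(-18\right) \left(- \frac{1}{69}\right) + 152 \frac{\sqrt{29}}{29} = \frac{6}{23} + \frac{152 \sqrt{29}}{29} \approx 28.487$)
$v{\left(w,N \right)} = -1647$ ($v{\left(w,N \right)} = \left(-27\right) 61 = -1647$)
$- v{\left(y,A{\left(-16 \right)} \right)} = \left(-1\right) \left(-1647\right) = 1647$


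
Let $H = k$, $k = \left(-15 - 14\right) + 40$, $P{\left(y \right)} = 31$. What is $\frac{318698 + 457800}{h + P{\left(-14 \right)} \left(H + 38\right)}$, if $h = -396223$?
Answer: $- \frac{388249}{197352} \approx -1.9673$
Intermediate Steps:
$k = 11$ ($k = \left(-15 - 14\right) + 40 = -29 + 40 = 11$)
$H = 11$
$\frac{318698 + 457800}{h + P{\left(-14 \right)} \left(H + 38\right)} = \frac{318698 + 457800}{-396223 + 31 \left(11 + 38\right)} = \frac{776498}{-396223 + 31 \cdot 49} = \frac{776498}{-396223 + 1519} = \frac{776498}{-394704} = 776498 \left(- \frac{1}{394704}\right) = - \frac{388249}{197352}$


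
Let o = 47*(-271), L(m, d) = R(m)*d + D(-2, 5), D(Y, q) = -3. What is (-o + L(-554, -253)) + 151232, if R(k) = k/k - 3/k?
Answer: 90696243/554 ≈ 1.6371e+5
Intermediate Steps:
R(k) = 1 - 3/k
L(m, d) = -3 + d*(-3 + m)/m (L(m, d) = ((-3 + m)/m)*d - 3 = d*(-3 + m)/m - 3 = -3 + d*(-3 + m)/m)
o = -12737
(-o + L(-554, -253)) + 151232 = (-1*(-12737) + (-3 - 253 - 3*(-253)/(-554))) + 151232 = (12737 + (-3 - 253 - 3*(-253)*(-1/554))) + 151232 = (12737 + (-3 - 253 - 759/554)) + 151232 = (12737 - 142583/554) + 151232 = 6913715/554 + 151232 = 90696243/554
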